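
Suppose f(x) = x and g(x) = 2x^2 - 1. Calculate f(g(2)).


g(2) = 7
f(7) = 7

7


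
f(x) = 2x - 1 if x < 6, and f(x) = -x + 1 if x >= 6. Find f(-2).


-2 satisfies x < 6
f(-2) = -5

-5


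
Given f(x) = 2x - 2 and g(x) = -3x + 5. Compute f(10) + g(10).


f(10) = 18
g(10) = -25
Sum = -7

-7


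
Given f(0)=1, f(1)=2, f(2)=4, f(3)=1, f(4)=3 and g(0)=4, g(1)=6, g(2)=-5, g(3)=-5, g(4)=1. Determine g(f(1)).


f(1) = 2
g(2) = -5

-5


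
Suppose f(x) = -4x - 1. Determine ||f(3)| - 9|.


4


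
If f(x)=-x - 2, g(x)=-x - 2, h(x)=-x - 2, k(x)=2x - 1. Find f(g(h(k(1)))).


k(1) = 1
h(1) = -3
g(-3) = 1
f(1) = -3

-3


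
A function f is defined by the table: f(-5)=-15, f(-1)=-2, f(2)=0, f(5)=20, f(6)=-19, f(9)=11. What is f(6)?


Reading from the table at x = 6

-19


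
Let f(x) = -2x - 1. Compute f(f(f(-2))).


13


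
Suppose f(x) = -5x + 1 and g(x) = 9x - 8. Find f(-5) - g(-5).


f(-5) = 26
g(-5) = -53
Difference = 79

79


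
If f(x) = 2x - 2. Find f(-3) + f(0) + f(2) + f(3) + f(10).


f(-3) = -8
f(0) = -2
f(2) = 2
f(3) = 4
f(10) = 18
Sum = 14

14


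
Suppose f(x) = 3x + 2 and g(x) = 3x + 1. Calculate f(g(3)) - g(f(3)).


-2


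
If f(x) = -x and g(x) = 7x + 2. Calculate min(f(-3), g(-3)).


f(-3) = 3
g(-3) = -19
min = -19

-19


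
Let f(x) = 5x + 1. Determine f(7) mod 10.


6


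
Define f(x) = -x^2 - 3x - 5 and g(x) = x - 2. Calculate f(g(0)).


g(0) = -2
f(-2) = (-1)*(-2)^2 - 3*(-2) - 5 = -3

-3


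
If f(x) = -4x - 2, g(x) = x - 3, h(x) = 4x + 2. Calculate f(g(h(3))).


h(3) = 14
g(14) = 11
f(11) = -46

-46


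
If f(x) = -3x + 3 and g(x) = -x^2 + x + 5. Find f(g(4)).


g(4) = -7
f(-7) = 24

24


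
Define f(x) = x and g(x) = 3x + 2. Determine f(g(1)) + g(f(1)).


f(g(1)) = 5
g(f(1)) = 5
Sum = 10

10


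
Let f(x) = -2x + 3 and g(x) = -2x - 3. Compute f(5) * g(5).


f(5) = -7
g(5) = -13
Product = 91

91


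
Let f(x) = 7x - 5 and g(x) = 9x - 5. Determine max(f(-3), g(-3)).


f(-3) = -26
g(-3) = -32
max = -26

-26


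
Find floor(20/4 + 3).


8


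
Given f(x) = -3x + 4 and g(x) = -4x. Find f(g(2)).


28


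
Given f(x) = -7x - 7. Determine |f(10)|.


f(10) = -77
|-77| = 77

77


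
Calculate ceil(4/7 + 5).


4/7 = 0.5714
0.5714 + 5 = 5.5714
ceil(5.5714) = 6

6


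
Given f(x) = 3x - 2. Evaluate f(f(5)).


f(5) = 13
f(13) = 37

37


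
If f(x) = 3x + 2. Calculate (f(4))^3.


f(4) = 14
(14)^3 = 2744

2744


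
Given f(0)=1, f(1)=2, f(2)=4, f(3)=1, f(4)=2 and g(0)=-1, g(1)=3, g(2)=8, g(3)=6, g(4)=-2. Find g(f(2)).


f(2) = 4
g(4) = -2

-2


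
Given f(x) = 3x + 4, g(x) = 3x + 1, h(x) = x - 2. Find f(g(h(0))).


h(0) = -2
g(-2) = -5
f(-5) = -11

-11


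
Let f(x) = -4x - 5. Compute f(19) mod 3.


f(19) = -81
-81 mod 3 = 0

0


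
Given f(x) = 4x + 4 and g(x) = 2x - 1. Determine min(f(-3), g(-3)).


-8


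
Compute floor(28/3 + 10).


28/3 = 9.3333
9.3333 + 10 = 19.3333
floor(19.3333) = 19

19


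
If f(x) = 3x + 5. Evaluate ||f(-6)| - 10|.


f(-6) = -13
|-13| = 13
|13 - 10| = 3

3


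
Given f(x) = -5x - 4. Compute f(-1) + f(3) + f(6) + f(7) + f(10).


f(-1) = 1
f(3) = -19
f(6) = -34
f(7) = -39
f(10) = -54
Sum = -145

-145


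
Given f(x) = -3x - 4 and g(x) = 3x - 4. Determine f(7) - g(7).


f(7) = -25
g(7) = 17
Difference = -42

-42


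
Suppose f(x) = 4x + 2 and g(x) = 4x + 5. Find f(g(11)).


g(11) = 49
f(49) = 198

198


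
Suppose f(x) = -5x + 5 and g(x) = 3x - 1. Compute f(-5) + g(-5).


f(-5) = 30
g(-5) = -16
Sum = 14

14


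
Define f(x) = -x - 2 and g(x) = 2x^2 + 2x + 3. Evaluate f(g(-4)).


g(-4) = 27
f(27) = -29

-29


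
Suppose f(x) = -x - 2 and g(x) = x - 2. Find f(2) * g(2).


0


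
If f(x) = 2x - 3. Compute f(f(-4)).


f(-4) = -11
f(-11) = -25

-25


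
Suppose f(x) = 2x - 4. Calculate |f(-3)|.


f(-3) = -10
|-10| = 10

10


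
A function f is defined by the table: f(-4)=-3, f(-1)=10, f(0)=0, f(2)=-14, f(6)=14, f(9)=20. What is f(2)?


Reading from the table at x = 2

-14


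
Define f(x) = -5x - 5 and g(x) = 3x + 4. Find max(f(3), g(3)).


f(3) = -20
g(3) = 13
max = 13

13


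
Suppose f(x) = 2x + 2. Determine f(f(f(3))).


f(3) = 8
f(8) = 18
f(18) = 38

38


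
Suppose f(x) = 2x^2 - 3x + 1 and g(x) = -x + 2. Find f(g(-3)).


g(-3) = 5
f(5) = 2*(5)^2 - 3*(5) + 1 = 36

36


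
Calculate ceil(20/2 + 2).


12


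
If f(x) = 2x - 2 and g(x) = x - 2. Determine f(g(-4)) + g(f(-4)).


f(g(-4)) = -14
g(f(-4)) = -12
Sum = -26

-26


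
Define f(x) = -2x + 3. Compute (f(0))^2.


f(0) = 3
(3)^2 = 9

9


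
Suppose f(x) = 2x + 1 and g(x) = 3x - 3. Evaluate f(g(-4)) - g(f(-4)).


-5


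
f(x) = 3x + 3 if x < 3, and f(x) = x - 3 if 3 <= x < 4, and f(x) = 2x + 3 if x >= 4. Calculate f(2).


2 satisfies x < 3
f(2) = 9

9


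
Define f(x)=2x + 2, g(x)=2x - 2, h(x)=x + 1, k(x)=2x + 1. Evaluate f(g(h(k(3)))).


k(3) = 7
h(7) = 8
g(8) = 14
f(14) = 30

30


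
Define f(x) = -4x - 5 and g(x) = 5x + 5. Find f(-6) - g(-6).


f(-6) = 19
g(-6) = -25
Difference = 44

44


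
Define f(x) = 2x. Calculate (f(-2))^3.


f(-2) = -4
(-4)^3 = -64

-64


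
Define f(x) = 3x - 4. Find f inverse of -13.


-3


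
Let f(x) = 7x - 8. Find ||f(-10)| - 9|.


f(-10) = -78
|-78| = 78
|78 - 9| = 69

69


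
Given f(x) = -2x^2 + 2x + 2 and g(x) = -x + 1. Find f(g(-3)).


g(-3) = 4
f(4) = (-2)*(4)^2 + 2*(4) + 2 = -22

-22


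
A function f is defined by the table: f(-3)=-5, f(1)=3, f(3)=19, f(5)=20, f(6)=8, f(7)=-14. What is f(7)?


-14


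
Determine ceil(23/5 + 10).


23/5 = 4.6
4.6 + 10 = 14.6
ceil(14.6) = 15

15


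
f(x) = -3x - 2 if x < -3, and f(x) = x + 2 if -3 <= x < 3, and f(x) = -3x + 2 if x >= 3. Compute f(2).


4


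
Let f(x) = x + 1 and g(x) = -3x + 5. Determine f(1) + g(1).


f(1) = 2
g(1) = 2
Sum = 4

4


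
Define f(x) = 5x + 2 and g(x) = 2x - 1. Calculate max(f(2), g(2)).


f(2) = 12
g(2) = 3
max = 12

12


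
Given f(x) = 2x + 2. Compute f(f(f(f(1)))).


f(1) = 4
f(4) = 10
f(10) = 22
f(22) = 46

46


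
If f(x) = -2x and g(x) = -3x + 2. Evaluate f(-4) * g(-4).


f(-4) = 8
g(-4) = 14
Product = 112

112


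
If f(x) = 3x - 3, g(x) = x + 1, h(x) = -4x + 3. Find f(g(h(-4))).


h(-4) = 19
g(19) = 20
f(20) = 57

57


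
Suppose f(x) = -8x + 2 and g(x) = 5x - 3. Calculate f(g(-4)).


g(-4) = -23
f(-23) = 186

186


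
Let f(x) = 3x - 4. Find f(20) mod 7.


f(20) = 56
56 mod 7 = 0

0


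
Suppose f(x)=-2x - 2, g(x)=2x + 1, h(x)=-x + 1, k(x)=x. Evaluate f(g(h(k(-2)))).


k(-2) = -2
h(-2) = 3
g(3) = 7
f(7) = -16

-16


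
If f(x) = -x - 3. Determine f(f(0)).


f(0) = -3
f(-3) = 0

0


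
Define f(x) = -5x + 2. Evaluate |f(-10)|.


52


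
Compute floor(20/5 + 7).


20/5 = 4
4 + 7 = 11
floor(11) = 11

11


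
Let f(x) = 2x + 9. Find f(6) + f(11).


f(6) = 21
f(11) = 31
Sum = 52

52


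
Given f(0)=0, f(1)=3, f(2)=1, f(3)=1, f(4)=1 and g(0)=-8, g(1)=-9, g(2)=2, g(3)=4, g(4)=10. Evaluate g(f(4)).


f(4) = 1
g(1) = -9

-9


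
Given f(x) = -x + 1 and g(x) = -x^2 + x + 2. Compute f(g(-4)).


g(-4) = -18
f(-18) = 19

19


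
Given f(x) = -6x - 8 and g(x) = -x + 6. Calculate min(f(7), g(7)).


f(7) = -50
g(7) = -1
min = -50

-50


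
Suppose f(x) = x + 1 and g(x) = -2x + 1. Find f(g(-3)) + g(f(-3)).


f(g(-3)) = 8
g(f(-3)) = 5
Sum = 13

13


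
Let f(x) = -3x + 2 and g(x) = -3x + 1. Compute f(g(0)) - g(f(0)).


f(g(0)) = -1
g(f(0)) = -5
Difference = 4

4


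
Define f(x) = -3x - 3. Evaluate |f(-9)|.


f(-9) = 24
|24| = 24

24


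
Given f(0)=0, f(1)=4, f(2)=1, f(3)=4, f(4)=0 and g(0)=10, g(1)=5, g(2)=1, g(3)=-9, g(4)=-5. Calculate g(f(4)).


f(4) = 0
g(0) = 10

10


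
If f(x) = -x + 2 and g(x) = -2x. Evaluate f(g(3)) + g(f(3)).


f(g(3)) = 8
g(f(3)) = 2
Sum = 10

10


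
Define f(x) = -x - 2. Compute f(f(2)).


2


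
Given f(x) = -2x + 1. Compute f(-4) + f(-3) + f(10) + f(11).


-24


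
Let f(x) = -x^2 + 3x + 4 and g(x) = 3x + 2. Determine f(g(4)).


g(4) = 14
f(14) = (-1)*(14)^2 + 3*(14) + 4 = -150

-150


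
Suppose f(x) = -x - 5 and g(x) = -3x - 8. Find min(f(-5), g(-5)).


f(-5) = 0
g(-5) = 7
min = 0

0


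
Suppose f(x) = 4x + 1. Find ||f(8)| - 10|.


f(8) = 33
|33| = 33
|33 - 10| = 23

23


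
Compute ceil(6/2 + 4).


6/2 = 3
3 + 4 = 7
ceil(7) = 7

7


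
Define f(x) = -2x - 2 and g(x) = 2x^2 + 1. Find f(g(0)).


g(0) = 1
f(1) = -4

-4


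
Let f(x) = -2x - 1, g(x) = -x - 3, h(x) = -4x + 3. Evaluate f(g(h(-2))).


h(-2) = 11
g(11) = -14
f(-14) = 27

27


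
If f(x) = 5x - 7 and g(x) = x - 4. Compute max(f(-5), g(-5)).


f(-5) = -32
g(-5) = -9
max = -9

-9


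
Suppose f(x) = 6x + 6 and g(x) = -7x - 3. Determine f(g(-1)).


g(-1) = 4
f(4) = 30

30


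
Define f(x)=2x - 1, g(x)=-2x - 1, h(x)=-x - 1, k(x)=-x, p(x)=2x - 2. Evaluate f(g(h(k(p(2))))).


-7


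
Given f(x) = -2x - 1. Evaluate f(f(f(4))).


f(4) = -9
f(-9) = 17
f(17) = -35

-35


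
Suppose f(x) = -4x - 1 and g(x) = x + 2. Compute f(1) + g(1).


-2


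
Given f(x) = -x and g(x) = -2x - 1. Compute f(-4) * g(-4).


f(-4) = 4
g(-4) = 7
Product = 28

28


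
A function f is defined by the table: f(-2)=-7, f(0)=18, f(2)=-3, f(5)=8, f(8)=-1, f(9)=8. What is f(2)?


Reading from the table at x = 2

-3


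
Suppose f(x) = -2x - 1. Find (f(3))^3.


f(3) = -7
(-7)^3 = -343

-343


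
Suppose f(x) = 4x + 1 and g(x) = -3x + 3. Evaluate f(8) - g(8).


f(8) = 33
g(8) = -21
Difference = 54

54


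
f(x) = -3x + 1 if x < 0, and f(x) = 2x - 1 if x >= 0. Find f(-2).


-2 satisfies x < 0
f(-2) = 7

7


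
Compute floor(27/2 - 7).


27/2 = 13.5
13.5 - 7 = 6.5
floor(6.5) = 6

6


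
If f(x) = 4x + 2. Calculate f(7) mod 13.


f(7) = 30
30 mod 13 = 4

4


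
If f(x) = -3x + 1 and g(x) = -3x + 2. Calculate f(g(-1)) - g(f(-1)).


f(g(-1)) = -14
g(f(-1)) = -10
Difference = -4

-4


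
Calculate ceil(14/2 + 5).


12


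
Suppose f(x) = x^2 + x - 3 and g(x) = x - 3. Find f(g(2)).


g(2) = -1
f(-1) = 1*(-1)^2 + 1*(-1) - 3 = -3

-3


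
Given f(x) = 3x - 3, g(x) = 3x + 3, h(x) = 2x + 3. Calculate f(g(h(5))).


h(5) = 13
g(13) = 42
f(42) = 123

123


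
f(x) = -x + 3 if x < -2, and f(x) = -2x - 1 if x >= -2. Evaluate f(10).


-21


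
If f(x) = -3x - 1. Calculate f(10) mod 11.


f(10) = -31
-31 mod 11 = 2

2


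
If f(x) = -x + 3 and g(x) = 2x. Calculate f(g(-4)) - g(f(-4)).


f(g(-4)) = 11
g(f(-4)) = 14
Difference = -3

-3


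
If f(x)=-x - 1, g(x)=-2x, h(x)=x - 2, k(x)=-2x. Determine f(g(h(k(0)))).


k(0) = 0
h(0) = -2
g(-2) = 4
f(4) = -5

-5


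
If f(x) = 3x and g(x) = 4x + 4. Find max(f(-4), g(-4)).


f(-4) = -12
g(-4) = -12
max = -12

-12


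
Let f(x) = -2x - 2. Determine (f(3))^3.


f(3) = -8
(-8)^3 = -512

-512


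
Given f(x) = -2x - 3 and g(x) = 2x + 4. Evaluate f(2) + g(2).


f(2) = -7
g(2) = 8
Sum = 1

1


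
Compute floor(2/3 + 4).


2/3 = 0.6667
0.6667 + 4 = 4.6667
floor(4.6667) = 4

4


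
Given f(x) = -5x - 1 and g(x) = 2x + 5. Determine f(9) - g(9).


f(9) = -46
g(9) = 23
Difference = -69

-69


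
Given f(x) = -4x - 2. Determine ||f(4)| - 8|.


f(4) = -18
|-18| = 18
|18 - 8| = 10

10


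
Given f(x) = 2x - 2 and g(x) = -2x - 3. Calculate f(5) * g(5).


f(5) = 8
g(5) = -13
Product = -104

-104


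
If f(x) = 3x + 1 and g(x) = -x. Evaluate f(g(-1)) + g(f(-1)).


f(g(-1)) = 4
g(f(-1)) = 2
Sum = 6

6


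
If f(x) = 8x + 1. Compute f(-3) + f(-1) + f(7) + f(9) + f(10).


f(-3) = -23
f(-1) = -7
f(7) = 57
f(9) = 73
f(10) = 81
Sum = 181

181


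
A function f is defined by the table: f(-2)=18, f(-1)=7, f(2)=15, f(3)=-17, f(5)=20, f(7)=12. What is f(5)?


Reading from the table at x = 5

20


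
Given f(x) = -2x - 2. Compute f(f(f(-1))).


f(-1) = 0
f(0) = -2
f(-2) = 2

2


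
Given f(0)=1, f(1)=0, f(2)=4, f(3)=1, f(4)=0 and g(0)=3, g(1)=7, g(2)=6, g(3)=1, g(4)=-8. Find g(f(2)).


-8


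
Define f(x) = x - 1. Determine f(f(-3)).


f(-3) = -4
f(-4) = -5

-5


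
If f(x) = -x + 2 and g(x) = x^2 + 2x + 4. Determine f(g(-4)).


g(-4) = 12
f(12) = -10

-10


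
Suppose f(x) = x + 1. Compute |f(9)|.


10


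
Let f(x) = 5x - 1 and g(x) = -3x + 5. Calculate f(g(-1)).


g(-1) = 8
f(8) = 39

39


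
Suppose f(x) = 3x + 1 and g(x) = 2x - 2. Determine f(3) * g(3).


f(3) = 10
g(3) = 4
Product = 40

40


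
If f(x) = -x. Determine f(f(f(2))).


-2


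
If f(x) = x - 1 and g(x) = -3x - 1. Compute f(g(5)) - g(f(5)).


f(g(5)) = -17
g(f(5)) = -13
Difference = -4

-4


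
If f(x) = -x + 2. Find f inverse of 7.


Solve -x + 2 = 7
x = (7 - 2) / (-1) = -5

-5


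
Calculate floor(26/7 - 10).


26/7 = 3.7143
3.7143 - 10 = -6.2857
floor(-6.2857) = -7

-7


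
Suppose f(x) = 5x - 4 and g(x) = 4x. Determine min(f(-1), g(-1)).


f(-1) = -9
g(-1) = -4
min = -9

-9


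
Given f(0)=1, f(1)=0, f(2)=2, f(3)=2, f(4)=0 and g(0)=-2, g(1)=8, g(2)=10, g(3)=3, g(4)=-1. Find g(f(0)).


f(0) = 1
g(1) = 8

8


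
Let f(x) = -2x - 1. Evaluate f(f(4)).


f(4) = -9
f(-9) = 17

17


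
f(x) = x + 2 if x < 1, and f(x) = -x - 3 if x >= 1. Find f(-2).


-2 satisfies x < 1
f(-2) = 0

0


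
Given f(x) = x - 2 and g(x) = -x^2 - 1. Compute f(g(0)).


-3


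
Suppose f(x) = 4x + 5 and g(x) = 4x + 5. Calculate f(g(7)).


g(7) = 33
f(33) = 137

137


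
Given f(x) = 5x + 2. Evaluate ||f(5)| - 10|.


17


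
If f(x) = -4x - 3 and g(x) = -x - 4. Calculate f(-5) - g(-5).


f(-5) = 17
g(-5) = 1
Difference = 16

16


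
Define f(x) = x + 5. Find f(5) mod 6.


f(5) = 10
10 mod 6 = 4

4


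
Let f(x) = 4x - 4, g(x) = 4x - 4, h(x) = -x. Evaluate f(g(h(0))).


-20


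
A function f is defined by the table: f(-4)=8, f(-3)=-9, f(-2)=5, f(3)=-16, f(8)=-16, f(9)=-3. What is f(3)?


Reading from the table at x = 3

-16


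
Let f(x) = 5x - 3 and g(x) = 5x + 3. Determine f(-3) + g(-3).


f(-3) = -18
g(-3) = -12
Sum = -30

-30


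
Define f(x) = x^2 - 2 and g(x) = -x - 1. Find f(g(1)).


g(1) = -2
f(-2) = 1*(-2)^2 - 2 = 2

2


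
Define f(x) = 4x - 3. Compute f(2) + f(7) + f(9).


f(2) = 5
f(7) = 25
f(9) = 33
Sum = 63

63


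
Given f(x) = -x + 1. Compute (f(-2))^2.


f(-2) = 3
(3)^2 = 9

9


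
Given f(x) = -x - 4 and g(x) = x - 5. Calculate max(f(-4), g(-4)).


f(-4) = 0
g(-4) = -9
max = 0

0


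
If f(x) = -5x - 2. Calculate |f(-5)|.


f(-5) = 23
|23| = 23

23


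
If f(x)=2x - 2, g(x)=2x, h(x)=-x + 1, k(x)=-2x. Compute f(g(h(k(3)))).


k(3) = -6
h(-6) = 7
g(7) = 14
f(14) = 26

26


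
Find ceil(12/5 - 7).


12/5 = 2.4
2.4 - 7 = -4.6
ceil(-4.6) = -4

-4


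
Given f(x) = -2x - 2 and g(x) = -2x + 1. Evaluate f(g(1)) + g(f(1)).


f(g(1)) = 0
g(f(1)) = 9
Sum = 9

9


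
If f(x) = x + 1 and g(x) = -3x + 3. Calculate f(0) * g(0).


f(0) = 1
g(0) = 3
Product = 3

3


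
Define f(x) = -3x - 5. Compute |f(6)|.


23


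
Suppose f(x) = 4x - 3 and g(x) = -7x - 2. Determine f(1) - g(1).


f(1) = 1
g(1) = -9
Difference = 10

10


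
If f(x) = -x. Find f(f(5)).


f(5) = -5
f(-5) = 5

5


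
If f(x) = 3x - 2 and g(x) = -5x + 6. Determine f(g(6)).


g(6) = -24
f(-24) = -74

-74


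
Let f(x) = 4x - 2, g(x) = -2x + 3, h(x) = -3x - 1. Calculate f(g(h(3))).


h(3) = -10
g(-10) = 23
f(23) = 90

90


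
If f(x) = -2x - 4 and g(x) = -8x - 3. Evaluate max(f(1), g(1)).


f(1) = -6
g(1) = -11
max = -6

-6


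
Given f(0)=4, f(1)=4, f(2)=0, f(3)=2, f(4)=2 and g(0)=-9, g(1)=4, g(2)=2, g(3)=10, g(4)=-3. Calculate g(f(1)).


f(1) = 4
g(4) = -3

-3


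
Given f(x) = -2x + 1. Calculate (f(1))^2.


1


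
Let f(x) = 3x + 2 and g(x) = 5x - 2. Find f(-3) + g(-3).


f(-3) = -7
g(-3) = -17
Sum = -24

-24


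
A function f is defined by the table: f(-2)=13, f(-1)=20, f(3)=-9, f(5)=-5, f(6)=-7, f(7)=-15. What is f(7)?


Reading from the table at x = 7

-15


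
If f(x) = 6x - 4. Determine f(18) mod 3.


f(18) = 104
104 mod 3 = 2

2


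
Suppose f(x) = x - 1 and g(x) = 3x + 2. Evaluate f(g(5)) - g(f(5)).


2


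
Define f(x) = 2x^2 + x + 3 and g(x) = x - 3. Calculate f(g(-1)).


g(-1) = -4
f(-4) = 2*(-4)^2 + 1*(-4) + 3 = 31

31


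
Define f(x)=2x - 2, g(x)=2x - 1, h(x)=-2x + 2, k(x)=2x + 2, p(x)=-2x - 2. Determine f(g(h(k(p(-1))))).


p(-1) = 0
k(0) = 2
h(2) = -2
g(-2) = -5
f(-5) = -12

-12


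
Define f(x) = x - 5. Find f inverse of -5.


0


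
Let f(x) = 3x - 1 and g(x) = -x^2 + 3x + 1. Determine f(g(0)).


g(0) = 1
f(1) = 2

2


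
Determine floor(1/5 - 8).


1/5 = 0.2
0.2 - 8 = -7.8
floor(-7.8) = -8

-8


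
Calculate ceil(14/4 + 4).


14/4 = 3.5
3.5 + 4 = 7.5
ceil(7.5) = 8

8


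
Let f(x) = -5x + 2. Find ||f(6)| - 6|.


f(6) = -28
|-28| = 28
|28 - 6| = 22

22


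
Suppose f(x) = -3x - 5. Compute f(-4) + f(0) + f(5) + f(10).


f(-4) = 7
f(0) = -5
f(5) = -20
f(10) = -35
Sum = -53

-53


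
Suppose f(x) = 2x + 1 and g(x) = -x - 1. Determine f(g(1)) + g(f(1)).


f(g(1)) = -3
g(f(1)) = -4
Sum = -7

-7


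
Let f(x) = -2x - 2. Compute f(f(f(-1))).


f(-1) = 0
f(0) = -2
f(-2) = 2

2


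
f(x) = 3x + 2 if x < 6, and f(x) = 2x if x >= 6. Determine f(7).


7 satisfies x >= 6
f(7) = 14

14


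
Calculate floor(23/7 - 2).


1


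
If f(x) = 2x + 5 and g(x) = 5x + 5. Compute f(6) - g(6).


f(6) = 17
g(6) = 35
Difference = -18

-18


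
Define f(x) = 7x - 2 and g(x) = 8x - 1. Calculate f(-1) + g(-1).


f(-1) = -9
g(-1) = -9
Sum = -18

-18


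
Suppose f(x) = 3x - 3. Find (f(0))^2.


f(0) = -3
(-3)^2 = 9

9


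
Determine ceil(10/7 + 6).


10/7 = 1.4286
1.4286 + 6 = 7.4286
ceil(7.4286) = 8

8


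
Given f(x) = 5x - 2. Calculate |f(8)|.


f(8) = 38
|38| = 38

38


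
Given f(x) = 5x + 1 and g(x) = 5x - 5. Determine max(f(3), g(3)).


f(3) = 16
g(3) = 10
max = 16

16


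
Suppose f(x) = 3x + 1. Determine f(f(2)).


f(2) = 7
f(7) = 22

22


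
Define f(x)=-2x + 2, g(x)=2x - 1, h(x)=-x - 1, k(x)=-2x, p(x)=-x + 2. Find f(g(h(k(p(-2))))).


p(-2) = 4
k(4) = -8
h(-8) = 7
g(7) = 13
f(13) = -24

-24


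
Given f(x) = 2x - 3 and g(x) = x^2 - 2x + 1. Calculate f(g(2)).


g(2) = 1
f(1) = -1

-1


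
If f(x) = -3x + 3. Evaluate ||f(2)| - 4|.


f(2) = -3
|-3| = 3
|3 - 4| = 1

1


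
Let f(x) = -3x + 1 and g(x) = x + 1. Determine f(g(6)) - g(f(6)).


-4


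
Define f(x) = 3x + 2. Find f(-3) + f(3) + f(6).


24


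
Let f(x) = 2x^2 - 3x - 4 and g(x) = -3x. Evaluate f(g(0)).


g(0) = 0
f(0) = 2*(0)^2 - 3*(0) - 4 = -4

-4


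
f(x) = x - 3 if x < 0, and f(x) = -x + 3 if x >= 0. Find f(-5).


-5 satisfies x < 0
f(-5) = -8

-8


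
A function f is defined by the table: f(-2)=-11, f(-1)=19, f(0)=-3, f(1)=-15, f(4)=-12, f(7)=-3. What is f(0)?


Reading from the table at x = 0

-3


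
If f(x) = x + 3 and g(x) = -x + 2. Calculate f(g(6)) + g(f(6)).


f(g(6)) = -1
g(f(6)) = -7
Sum = -8

-8


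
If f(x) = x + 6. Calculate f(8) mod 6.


f(8) = 14
14 mod 6 = 2

2


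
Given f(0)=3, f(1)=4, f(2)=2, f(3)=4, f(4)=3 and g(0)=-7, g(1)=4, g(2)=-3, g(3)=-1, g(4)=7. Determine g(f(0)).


f(0) = 3
g(3) = -1

-1


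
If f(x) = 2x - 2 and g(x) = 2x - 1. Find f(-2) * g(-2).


f(-2) = -6
g(-2) = -5
Product = 30

30


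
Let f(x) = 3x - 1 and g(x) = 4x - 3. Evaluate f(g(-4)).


g(-4) = -19
f(-19) = -58

-58


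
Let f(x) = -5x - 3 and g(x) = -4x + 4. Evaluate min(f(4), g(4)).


f(4) = -23
g(4) = -12
min = -23

-23


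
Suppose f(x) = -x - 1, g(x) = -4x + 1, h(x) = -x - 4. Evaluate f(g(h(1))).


h(1) = -5
g(-5) = 21
f(21) = -22

-22


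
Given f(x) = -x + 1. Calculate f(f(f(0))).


f(0) = 1
f(1) = 0
f(0) = 1

1


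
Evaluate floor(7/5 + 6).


7


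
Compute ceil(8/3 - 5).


8/3 = 2.6667
2.6667 - 5 = -2.3333
ceil(-2.3333) = -2

-2


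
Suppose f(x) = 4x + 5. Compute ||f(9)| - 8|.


f(9) = 41
|41| = 41
|41 - 8| = 33

33


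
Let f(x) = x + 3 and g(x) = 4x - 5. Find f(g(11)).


g(11) = 39
f(39) = 42

42


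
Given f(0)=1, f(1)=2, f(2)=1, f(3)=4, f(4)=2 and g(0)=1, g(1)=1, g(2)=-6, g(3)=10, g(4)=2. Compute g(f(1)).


f(1) = 2
g(2) = -6

-6


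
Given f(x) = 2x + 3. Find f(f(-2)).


f(-2) = -1
f(-1) = 1

1


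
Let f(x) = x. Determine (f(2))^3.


f(2) = 2
(2)^3 = 8

8


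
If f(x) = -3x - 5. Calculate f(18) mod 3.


f(18) = -59
-59 mod 3 = 1

1


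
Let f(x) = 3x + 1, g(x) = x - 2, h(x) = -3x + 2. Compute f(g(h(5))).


h(5) = -13
g(-13) = -15
f(-15) = -44

-44


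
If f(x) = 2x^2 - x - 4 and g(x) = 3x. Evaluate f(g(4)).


g(4) = 12
f(12) = 2*(12)^2 - 1*(12) - 4 = 272

272


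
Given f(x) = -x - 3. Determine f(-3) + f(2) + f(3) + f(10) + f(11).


f(-3) = 0
f(2) = -5
f(3) = -6
f(10) = -13
f(11) = -14
Sum = -38

-38


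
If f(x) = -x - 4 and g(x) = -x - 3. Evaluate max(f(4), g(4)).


f(4) = -8
g(4) = -7
max = -7

-7


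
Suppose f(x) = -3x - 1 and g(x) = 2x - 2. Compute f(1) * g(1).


f(1) = -4
g(1) = 0
Product = 0

0


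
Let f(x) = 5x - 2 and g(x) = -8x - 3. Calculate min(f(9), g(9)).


f(9) = 43
g(9) = -75
min = -75

-75


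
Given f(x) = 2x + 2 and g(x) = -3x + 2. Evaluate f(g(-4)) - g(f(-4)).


f(g(-4)) = 30
g(f(-4)) = 20
Difference = 10

10


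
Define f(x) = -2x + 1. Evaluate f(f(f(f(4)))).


f(4) = -7
f(-7) = 15
f(15) = -29
f(-29) = 59

59


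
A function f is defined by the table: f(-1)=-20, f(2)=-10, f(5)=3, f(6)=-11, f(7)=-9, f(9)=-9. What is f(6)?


Reading from the table at x = 6

-11


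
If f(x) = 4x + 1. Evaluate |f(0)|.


f(0) = 1
|1| = 1

1


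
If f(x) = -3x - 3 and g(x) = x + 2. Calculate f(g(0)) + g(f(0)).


f(g(0)) = -9
g(f(0)) = -1
Sum = -10

-10


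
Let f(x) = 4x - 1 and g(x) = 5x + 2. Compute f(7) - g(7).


f(7) = 27
g(7) = 37
Difference = -10

-10


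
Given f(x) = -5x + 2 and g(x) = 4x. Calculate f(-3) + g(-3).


5


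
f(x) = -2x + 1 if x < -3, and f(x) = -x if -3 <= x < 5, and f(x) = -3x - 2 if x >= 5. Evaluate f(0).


0


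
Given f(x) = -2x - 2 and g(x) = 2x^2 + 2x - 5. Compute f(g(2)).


-16


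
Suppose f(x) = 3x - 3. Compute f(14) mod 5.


f(14) = 39
39 mod 5 = 4

4


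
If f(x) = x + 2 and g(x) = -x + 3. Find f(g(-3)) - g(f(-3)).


4


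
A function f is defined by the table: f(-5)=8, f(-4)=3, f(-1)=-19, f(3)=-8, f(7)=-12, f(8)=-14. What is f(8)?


Reading from the table at x = 8

-14


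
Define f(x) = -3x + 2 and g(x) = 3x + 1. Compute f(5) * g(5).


f(5) = -13
g(5) = 16
Product = -208

-208


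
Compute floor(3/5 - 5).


3/5 = 0.6
0.6 - 5 = -4.4
floor(-4.4) = -5

-5


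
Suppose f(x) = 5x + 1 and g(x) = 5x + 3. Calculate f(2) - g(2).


f(2) = 11
g(2) = 13
Difference = -2

-2


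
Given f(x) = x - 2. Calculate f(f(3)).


f(3) = 1
f(1) = -1

-1


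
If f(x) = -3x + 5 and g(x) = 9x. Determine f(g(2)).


g(2) = 18
f(18) = -49

-49


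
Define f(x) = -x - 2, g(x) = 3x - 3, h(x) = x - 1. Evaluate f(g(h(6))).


h(6) = 5
g(5) = 12
f(12) = -14

-14


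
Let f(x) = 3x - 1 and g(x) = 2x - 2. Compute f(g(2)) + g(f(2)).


13


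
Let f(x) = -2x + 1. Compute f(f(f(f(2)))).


f(2) = -3
f(-3) = 7
f(7) = -13
f(-13) = 27

27


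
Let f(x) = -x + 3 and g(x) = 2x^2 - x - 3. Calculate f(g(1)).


g(1) = -2
f(-2) = 5

5


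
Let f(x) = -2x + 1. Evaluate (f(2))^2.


f(2) = -3
(-3)^2 = 9

9


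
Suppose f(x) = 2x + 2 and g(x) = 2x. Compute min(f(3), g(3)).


f(3) = 8
g(3) = 6
min = 6

6


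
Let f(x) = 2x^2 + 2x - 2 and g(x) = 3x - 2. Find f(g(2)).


g(2) = 4
f(4) = 2*(4)^2 + 2*(4) - 2 = 38

38


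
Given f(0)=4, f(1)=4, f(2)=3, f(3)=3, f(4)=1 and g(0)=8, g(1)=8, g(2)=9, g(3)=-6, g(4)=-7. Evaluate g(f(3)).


f(3) = 3
g(3) = -6

-6


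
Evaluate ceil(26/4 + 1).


26/4 = 6.5
6.5 + 1 = 7.5
ceil(7.5) = 8

8


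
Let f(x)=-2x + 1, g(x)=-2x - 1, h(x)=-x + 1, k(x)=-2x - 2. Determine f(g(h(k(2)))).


k(2) = -6
h(-6) = 7
g(7) = -15
f(-15) = 31

31


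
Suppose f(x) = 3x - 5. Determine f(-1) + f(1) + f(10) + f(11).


f(-1) = -8
f(1) = -2
f(10) = 25
f(11) = 28
Sum = 43

43


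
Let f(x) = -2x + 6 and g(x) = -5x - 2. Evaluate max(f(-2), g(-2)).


f(-2) = 10
g(-2) = 8
max = 10

10


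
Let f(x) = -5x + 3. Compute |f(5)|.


f(5) = -22
|-22| = 22

22


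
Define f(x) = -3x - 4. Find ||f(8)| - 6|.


f(8) = -28
|-28| = 28
|28 - 6| = 22

22


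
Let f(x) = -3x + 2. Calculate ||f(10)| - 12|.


f(10) = -28
|-28| = 28
|28 - 12| = 16

16


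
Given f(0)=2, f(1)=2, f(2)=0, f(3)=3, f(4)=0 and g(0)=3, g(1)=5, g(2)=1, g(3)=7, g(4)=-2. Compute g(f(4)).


f(4) = 0
g(0) = 3

3


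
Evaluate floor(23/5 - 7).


23/5 = 4.6
4.6 - 7 = -2.4
floor(-2.4) = -3

-3


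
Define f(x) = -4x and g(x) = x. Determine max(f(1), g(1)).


1


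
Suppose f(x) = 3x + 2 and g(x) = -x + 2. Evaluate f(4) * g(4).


f(4) = 14
g(4) = -2
Product = -28

-28


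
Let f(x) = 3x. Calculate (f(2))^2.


f(2) = 6
(6)^2 = 36

36


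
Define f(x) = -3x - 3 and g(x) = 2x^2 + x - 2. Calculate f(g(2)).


g(2) = 8
f(8) = -27

-27


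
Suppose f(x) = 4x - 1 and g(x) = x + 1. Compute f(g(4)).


g(4) = 5
f(5) = 19

19


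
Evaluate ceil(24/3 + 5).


24/3 = 8
8 + 5 = 13
ceil(13) = 13

13


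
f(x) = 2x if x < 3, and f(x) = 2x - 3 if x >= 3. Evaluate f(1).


1 satisfies x < 3
f(1) = 2

2


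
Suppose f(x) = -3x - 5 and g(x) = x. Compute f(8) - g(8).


-37


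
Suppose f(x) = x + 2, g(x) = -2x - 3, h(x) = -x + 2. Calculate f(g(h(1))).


h(1) = 1
g(1) = -5
f(-5) = -3

-3


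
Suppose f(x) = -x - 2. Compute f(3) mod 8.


3


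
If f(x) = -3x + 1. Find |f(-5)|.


f(-5) = 16
|16| = 16

16


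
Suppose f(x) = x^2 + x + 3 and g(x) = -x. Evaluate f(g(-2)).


g(-2) = 2
f(2) = 1*(2)^2 + 1*(2) + 3 = 9

9


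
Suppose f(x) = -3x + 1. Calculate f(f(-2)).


f(-2) = 7
f(7) = -20

-20


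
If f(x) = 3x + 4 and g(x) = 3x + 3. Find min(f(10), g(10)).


f(10) = 34
g(10) = 33
min = 33

33


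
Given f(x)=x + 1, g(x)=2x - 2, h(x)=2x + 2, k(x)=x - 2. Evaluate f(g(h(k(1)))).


k(1) = -1
h(-1) = 0
g(0) = -2
f(-2) = -1

-1


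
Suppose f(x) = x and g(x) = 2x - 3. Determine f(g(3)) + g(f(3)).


f(g(3)) = 3
g(f(3)) = 3
Sum = 6

6


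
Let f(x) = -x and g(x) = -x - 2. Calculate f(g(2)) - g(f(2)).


4


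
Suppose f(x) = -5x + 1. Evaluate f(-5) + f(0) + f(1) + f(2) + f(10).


f(-5) = 26
f(0) = 1
f(1) = -4
f(2) = -9
f(10) = -49
Sum = -35

-35


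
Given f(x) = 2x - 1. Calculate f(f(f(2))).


f(2) = 3
f(3) = 5
f(5) = 9

9


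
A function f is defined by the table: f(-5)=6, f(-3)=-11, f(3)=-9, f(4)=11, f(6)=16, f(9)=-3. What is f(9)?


Reading from the table at x = 9

-3


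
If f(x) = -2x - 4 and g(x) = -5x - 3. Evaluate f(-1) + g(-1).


0


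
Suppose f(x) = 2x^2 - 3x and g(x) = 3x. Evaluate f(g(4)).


g(4) = 12
f(12) = 2*(12)^2 - 3*(12) = 252

252


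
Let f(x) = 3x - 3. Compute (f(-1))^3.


f(-1) = -6
(-6)^3 = -216

-216


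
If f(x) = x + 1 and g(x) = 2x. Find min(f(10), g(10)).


f(10) = 11
g(10) = 20
min = 11

11


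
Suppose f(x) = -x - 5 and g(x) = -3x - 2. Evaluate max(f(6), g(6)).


f(6) = -11
g(6) = -20
max = -11

-11


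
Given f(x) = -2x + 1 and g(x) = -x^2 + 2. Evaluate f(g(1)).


g(1) = 1
f(1) = -1

-1


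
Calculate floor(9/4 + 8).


9/4 = 2.25
2.25 + 8 = 10.25
floor(10.25) = 10

10


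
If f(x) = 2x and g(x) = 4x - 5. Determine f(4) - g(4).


f(4) = 8
g(4) = 11
Difference = -3

-3


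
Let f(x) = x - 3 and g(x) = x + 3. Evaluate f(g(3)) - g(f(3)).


f(g(3)) = 3
g(f(3)) = 3
Difference = 0

0


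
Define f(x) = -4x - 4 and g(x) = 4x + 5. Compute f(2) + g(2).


f(2) = -12
g(2) = 13
Sum = 1

1


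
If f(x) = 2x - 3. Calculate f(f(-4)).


f(-4) = -11
f(-11) = -25

-25


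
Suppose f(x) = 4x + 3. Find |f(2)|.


f(2) = 11
|11| = 11

11


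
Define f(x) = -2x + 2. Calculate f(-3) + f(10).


f(-3) = 8
f(10) = -18
Sum = -10

-10


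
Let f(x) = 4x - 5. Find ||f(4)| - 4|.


f(4) = 11
|11| = 11
|11 - 4| = 7

7


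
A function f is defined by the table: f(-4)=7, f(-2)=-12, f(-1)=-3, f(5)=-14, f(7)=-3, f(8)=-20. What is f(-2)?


Reading from the table at x = -2

-12


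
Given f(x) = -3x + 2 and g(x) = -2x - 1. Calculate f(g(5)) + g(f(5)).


f(g(5)) = 35
g(f(5)) = 25
Sum = 60

60


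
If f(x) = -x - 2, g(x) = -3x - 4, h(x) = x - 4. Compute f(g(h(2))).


h(2) = -2
g(-2) = 2
f(2) = -4

-4


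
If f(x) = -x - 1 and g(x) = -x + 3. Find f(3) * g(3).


f(3) = -4
g(3) = 0
Product = 0

0


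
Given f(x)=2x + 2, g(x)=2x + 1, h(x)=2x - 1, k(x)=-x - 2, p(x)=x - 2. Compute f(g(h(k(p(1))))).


p(1) = -1
k(-1) = -1
h(-1) = -3
g(-3) = -5
f(-5) = -8

-8


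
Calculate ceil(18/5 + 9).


18/5 = 3.6
3.6 + 9 = 12.6
ceil(12.6) = 13

13


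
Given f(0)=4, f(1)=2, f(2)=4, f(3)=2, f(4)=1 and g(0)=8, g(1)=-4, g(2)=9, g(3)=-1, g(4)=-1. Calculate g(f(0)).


f(0) = 4
g(4) = -1

-1


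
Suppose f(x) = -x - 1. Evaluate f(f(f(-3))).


f(-3) = 2
f(2) = -3
f(-3) = 2

2


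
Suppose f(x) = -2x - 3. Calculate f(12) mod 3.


0


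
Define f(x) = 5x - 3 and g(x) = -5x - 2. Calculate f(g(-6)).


g(-6) = 28
f(28) = 137

137


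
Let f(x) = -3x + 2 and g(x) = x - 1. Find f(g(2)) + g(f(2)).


f(g(2)) = -1
g(f(2)) = -5
Sum = -6

-6


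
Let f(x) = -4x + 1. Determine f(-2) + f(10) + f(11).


f(-2) = 9
f(10) = -39
f(11) = -43
Sum = -73

-73


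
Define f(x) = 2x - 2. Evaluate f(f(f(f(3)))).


f(3) = 4
f(4) = 6
f(6) = 10
f(10) = 18

18


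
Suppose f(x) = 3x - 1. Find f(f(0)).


f(0) = -1
f(-1) = -4

-4


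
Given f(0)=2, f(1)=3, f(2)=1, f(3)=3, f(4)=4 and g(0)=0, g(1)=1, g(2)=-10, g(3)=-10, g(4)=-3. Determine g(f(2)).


f(2) = 1
g(1) = 1

1


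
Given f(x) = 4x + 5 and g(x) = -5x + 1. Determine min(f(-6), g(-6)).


f(-6) = -19
g(-6) = 31
min = -19

-19


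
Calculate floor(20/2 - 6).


4


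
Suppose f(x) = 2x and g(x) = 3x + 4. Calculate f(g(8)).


g(8) = 28
f(28) = 56

56


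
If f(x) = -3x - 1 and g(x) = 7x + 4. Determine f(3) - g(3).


f(3) = -10
g(3) = 25
Difference = -35

-35


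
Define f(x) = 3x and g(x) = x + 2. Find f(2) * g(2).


f(2) = 6
g(2) = 4
Product = 24

24


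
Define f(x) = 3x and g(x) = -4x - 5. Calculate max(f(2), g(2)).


f(2) = 6
g(2) = -13
max = 6

6


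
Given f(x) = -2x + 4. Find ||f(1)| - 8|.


f(1) = 2
|2| = 2
|2 - 8| = 6

6


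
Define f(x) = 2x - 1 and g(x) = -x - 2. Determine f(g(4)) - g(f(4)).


f(g(4)) = -13
g(f(4)) = -9
Difference = -4

-4


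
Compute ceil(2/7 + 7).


2/7 = 0.2857
0.2857 + 7 = 7.2857
ceil(7.2857) = 8

8


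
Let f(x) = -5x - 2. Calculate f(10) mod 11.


f(10) = -52
-52 mod 11 = 3

3


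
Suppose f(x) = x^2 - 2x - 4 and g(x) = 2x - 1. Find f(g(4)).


31


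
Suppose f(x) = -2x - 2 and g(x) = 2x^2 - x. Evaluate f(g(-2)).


g(-2) = 10
f(10) = -22

-22


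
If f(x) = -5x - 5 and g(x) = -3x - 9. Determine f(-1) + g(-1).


f(-1) = 0
g(-1) = -6
Sum = -6

-6


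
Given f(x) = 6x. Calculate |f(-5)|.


f(-5) = -30
|-30| = 30

30


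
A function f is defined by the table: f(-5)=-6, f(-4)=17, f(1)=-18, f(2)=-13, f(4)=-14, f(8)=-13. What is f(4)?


Reading from the table at x = 4

-14


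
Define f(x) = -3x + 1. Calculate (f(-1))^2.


f(-1) = 4
(4)^2 = 16

16


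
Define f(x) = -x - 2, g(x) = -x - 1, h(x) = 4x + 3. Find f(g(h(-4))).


-14


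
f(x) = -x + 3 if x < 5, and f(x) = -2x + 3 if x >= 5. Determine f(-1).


-1 satisfies x < 5
f(-1) = 4

4


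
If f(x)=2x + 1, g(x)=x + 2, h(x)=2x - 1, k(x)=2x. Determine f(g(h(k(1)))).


11


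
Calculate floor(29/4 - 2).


29/4 = 7.25
7.25 - 2 = 5.25
floor(5.25) = 5

5


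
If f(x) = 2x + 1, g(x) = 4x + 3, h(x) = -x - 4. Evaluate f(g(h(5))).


h(5) = -9
g(-9) = -33
f(-33) = -65

-65


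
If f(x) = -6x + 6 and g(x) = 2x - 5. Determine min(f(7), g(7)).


f(7) = -36
g(7) = 9
min = -36

-36


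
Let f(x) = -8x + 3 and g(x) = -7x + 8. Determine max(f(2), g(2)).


f(2) = -13
g(2) = -6
max = -6

-6


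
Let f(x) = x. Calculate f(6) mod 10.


6


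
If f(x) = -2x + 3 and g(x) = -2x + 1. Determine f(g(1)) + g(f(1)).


f(g(1)) = 5
g(f(1)) = -1
Sum = 4

4


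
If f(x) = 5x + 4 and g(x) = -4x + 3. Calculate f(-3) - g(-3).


f(-3) = -11
g(-3) = 15
Difference = -26

-26


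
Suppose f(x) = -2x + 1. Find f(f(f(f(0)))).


f(0) = 1
f(1) = -1
f(-1) = 3
f(3) = -5

-5


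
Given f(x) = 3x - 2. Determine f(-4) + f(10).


14


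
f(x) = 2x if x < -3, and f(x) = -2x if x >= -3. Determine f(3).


3 satisfies x >= -3
f(3) = -6

-6


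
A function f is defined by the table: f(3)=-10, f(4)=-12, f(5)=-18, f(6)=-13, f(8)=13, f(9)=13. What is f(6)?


Reading from the table at x = 6

-13


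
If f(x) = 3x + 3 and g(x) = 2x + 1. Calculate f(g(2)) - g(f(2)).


f(g(2)) = 18
g(f(2)) = 19
Difference = -1

-1


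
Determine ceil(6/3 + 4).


6/3 = 2
2 + 4 = 6
ceil(6) = 6

6


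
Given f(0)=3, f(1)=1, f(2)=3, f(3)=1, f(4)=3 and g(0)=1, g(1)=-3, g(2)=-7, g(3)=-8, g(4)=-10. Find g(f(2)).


f(2) = 3
g(3) = -8

-8


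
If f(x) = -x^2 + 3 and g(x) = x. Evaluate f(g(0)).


g(0) = 0
f(0) = (-1)*(0)^2 + 3 = 3

3


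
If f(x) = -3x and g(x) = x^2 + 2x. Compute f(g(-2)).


0


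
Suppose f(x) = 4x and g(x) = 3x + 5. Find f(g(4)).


g(4) = 17
f(17) = 68

68


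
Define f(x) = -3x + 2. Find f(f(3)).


f(3) = -7
f(-7) = 23

23


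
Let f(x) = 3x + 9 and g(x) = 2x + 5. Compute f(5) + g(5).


f(5) = 24
g(5) = 15
Sum = 39

39


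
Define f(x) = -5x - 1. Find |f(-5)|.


f(-5) = 24
|24| = 24

24


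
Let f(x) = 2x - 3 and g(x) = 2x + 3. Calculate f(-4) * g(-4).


55


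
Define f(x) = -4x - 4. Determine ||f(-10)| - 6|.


f(-10) = 36
|36| = 36
|36 - 6| = 30

30


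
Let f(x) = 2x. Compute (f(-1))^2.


f(-1) = -2
(-2)^2 = 4

4


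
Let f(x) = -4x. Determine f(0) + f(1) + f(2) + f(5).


f(0) = 0
f(1) = -4
f(2) = -8
f(5) = -20
Sum = -32

-32


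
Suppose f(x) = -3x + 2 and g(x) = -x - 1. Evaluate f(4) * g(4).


50


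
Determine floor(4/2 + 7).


4/2 = 2
2 + 7 = 9
floor(9) = 9

9


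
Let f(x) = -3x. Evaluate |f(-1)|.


f(-1) = 3
|3| = 3

3


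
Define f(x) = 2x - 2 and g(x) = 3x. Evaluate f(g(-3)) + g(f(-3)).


-44


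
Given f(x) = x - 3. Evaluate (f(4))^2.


f(4) = 1
(1)^2 = 1

1


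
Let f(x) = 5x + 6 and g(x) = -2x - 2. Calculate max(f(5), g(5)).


f(5) = 31
g(5) = -12
max = 31

31


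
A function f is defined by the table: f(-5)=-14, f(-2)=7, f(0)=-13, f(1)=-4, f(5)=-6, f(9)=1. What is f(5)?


Reading from the table at x = 5

-6


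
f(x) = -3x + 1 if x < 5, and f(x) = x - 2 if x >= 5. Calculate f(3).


3 satisfies x < 5
f(3) = -8

-8


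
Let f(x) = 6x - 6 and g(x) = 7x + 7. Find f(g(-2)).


g(-2) = -7
f(-7) = -48

-48


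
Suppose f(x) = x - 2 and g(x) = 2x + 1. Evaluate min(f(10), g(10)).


f(10) = 8
g(10) = 21
min = 8

8


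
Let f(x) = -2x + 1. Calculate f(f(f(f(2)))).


27


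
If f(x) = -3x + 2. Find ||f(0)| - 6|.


4


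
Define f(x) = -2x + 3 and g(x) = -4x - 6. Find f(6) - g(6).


f(6) = -9
g(6) = -30
Difference = 21

21


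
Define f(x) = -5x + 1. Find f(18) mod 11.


f(18) = -89
-89 mod 11 = 10

10


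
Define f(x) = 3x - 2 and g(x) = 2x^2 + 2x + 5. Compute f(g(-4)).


g(-4) = 29
f(29) = 85

85


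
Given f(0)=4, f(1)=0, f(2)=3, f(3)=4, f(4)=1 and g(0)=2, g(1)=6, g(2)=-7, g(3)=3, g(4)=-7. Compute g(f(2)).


f(2) = 3
g(3) = 3

3


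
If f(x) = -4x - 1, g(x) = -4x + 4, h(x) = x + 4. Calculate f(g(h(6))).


143


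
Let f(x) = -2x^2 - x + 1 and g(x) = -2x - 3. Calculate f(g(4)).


g(4) = -11
f(-11) = (-2)*(-11)^2 - 1*(-11) + 1 = -230

-230


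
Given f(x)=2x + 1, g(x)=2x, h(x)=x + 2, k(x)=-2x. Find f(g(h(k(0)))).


k(0) = 0
h(0) = 2
g(2) = 4
f(4) = 9

9


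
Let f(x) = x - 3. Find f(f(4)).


-2


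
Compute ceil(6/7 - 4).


-3


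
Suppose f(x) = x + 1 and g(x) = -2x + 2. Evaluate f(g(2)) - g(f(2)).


f(g(2)) = -1
g(f(2)) = -4
Difference = 3

3


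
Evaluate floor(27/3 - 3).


27/3 = 9
9 - 3 = 6
floor(6) = 6

6


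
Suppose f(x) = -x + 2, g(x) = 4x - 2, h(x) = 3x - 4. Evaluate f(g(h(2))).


h(2) = 2
g(2) = 6
f(6) = -4

-4


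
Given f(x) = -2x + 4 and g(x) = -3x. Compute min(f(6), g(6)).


f(6) = -8
g(6) = -18
min = -18

-18


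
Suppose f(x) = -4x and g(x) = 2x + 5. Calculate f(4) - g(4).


-29


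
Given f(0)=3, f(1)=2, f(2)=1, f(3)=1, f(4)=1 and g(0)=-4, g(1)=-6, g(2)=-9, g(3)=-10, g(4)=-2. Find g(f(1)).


f(1) = 2
g(2) = -9

-9


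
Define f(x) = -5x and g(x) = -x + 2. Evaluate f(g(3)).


5


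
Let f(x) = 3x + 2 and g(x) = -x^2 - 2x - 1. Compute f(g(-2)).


g(-2) = -1
f(-1) = -1

-1


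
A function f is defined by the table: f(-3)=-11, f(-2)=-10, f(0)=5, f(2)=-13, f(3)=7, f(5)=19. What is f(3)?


Reading from the table at x = 3

7


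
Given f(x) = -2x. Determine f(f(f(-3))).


f(-3) = 6
f(6) = -12
f(-12) = 24

24


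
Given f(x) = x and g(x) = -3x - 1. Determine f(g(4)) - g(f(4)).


f(g(4)) = -13
g(f(4)) = -13
Difference = 0

0


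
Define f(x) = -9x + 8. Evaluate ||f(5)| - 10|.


f(5) = -37
|-37| = 37
|37 - 10| = 27

27


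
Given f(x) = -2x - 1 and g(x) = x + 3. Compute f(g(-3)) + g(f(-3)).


f(g(-3)) = -1
g(f(-3)) = 8
Sum = 7

7


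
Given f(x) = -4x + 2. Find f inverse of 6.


Solve -4x + 2 = 6
x = (6 - 2) / (-4) = -1

-1


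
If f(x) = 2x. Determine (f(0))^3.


f(0) = 0
(0)^3 = 0

0


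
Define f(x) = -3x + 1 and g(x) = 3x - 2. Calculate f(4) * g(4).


f(4) = -11
g(4) = 10
Product = -110

-110


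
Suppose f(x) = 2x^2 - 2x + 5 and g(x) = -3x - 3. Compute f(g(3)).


g(3) = -12
f(-12) = 2*(-12)^2 - 2*(-12) + 5 = 317

317


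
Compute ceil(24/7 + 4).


24/7 = 3.4286
3.4286 + 4 = 7.4286
ceil(7.4286) = 8

8


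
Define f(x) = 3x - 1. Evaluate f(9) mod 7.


f(9) = 26
26 mod 7 = 5

5


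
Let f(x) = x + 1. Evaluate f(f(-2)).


f(-2) = -1
f(-1) = 0

0


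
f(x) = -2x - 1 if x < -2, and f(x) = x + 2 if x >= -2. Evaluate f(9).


9 satisfies x >= -2
f(9) = 11

11
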